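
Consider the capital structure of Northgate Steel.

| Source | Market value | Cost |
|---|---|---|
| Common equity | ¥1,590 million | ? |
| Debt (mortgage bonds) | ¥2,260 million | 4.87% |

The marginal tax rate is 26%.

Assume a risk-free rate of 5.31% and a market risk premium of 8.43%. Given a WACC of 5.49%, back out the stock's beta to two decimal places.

0.34

Total capital V = 1590 + 2260 = 3850.
Equity weight = 1590/3850 = 0.4130.
Mortgage bonds weight = 2260/3850 = 0.5870.
Debt contribution = 0.5870 × 4.87% × (1 − 26%) = 2.1155%.
Required equity contribution = 5.49% − 2.1155% = 3.3745%  ⇒  Re = 8.1710%.
CAPM: 8.1710% = 5.31% + β × 8.43%  ⇒  β = 0.3394.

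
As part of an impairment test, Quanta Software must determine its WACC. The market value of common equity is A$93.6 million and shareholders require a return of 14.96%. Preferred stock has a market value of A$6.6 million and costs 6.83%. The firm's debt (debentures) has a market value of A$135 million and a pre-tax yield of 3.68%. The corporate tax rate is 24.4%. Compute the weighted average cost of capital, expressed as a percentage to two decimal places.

Total capital V = 93.6 + 6.6 + 135 = 235.2.
Equity: weight = 93.6/235.2 = 0.3980; cost = 14.96%.
Preferred: weight = 6.6/235.2 = 0.0281; cost = 6.83%.
Debentures: weight = 135/235.2 = 0.5740; after-tax cost = 3.68% × (1 − 24.4%) = 2.7821%.
WACC = 0.3980 × 14.9600% + 0.0281 × 6.8300% + 0.5740 × 2.7821% = 7.7420%.

7.74%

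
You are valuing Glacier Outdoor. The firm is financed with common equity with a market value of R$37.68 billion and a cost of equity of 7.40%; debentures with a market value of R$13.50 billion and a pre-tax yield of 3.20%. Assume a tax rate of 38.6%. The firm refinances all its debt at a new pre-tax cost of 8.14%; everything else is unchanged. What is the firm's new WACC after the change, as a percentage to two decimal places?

6.77%

After the change:
Total capital V = 37.68 + 13.5 = 51.18.
Equity: weight = 37.68/51.18 = 0.7362; cost = 7.4%.
Debentures: weight = 13.5/51.18 = 0.2638; after-tax cost = 8.14% × (1 − 38.6%) = 4.9980%.
WACC = 0.7362 × 7.4000% + 0.2638 × 4.9980% = 6.7664%.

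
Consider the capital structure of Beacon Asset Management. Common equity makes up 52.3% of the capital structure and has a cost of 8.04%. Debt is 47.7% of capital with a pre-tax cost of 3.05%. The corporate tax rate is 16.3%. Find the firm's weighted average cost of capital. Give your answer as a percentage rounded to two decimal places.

After-tax cost of debt = 3.05% × (1 − 16.3%) = 2.5528%.
WACC = 0.523 × 8.0400% + 0.477 × 2.5528% = 5.4226%.

5.42%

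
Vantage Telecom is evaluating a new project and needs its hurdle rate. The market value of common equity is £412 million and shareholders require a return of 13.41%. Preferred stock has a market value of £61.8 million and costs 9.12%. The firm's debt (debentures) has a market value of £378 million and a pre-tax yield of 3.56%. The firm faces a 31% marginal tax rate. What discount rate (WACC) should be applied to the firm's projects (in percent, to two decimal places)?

8.24%

Total capital V = 412 + 61.8 + 378 = 851.8.
Equity: weight = 412/851.8 = 0.4837; cost = 13.41%.
Preferred: weight = 61.8/851.8 = 0.0726; cost = 9.12%.
Debentures: weight = 378/851.8 = 0.4438; after-tax cost = 3.56% × (1 − 31%) = 2.4564%.
WACC = 0.4837 × 13.4100% + 0.0726 × 9.1200% + 0.4438 × 2.4564% = 8.2379%.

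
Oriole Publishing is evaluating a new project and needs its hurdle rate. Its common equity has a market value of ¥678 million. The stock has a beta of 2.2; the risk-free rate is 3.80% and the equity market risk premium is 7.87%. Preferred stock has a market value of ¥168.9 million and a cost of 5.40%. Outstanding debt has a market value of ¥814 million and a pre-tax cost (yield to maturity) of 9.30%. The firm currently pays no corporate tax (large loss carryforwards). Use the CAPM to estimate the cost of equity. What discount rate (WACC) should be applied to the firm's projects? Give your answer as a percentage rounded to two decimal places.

Cost of equity via CAPM: Re = 3.8% + 2.2 × 7.87% = 21.1140%.
Total capital V = 678 + 168.9 + 814 = 1660.9.
Equity: weight = 678/1660.9 = 0.4082; cost = 21.114%.
Preferred: weight = 168.9/1660.9 = 0.1017; cost = 5.4%.
Debt: weight = 814/1660.9 = 0.4901; after-tax cost = 9.3% × (1 − 0%) = 9.3000%.
WACC = 0.4082 × 21.1140% + 0.1017 × 5.4000% + 0.4901 × 9.3000% = 13.7260%.

13.73%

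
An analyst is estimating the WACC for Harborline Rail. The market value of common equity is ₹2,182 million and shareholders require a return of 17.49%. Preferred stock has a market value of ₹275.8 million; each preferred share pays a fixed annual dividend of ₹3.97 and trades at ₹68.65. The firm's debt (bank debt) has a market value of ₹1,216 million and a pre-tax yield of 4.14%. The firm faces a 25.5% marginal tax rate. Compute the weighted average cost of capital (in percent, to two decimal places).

Cost of preferred: Rp = 3.97 / 68.65 = 5.7830%.
Total capital V = 2182 + 275.8 + 1216 = 3673.8.
Equity: weight = 2182/3673.8 = 0.5939; cost = 17.49%.
Preferred: weight = 275.8/3673.8 = 0.0751; cost = 5.783%.
Bank debt: weight = 1216/3673.8 = 0.3310; after-tax cost = 4.14% × (1 − 25.5%) = 3.0843%.
WACC = 0.5939 × 17.4900% + 0.0751 × 5.7830% + 0.3310 × 3.0843% = 11.8430%.

11.84%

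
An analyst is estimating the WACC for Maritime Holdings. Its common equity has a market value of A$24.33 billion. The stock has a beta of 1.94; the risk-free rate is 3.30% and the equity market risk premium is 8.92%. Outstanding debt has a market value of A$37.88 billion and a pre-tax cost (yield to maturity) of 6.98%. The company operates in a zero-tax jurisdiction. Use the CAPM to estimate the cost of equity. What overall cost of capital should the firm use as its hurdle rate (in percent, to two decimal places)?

12.31%

Cost of equity via CAPM: Re = 3.3% + 1.94 × 8.92% = 20.6048%.
Total capital V = 24.33 + 37.88 = 62.21.
Equity: weight = 24.33/62.21 = 0.3911; cost = 20.6048%.
Debt: weight = 37.88/62.21 = 0.6089; after-tax cost = 6.98% × (1 − 0%) = 6.9800%.
WACC = 0.3911 × 20.6048% + 0.6089 × 6.9800% = 12.3086%.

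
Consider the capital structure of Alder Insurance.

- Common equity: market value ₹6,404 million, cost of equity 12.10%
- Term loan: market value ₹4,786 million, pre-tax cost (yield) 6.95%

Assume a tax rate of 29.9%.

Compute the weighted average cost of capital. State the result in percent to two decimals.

Total capital V = 6404 + 4786 = 11190.
Equity: weight = 6404/11190 = 0.5723; cost = 12.1%.
Term loan: weight = 4786/11190 = 0.4277; after-tax cost = 6.95% × (1 − 29.9%) = 4.8720%.
WACC = 0.5723 × 12.1000% + 0.4277 × 4.8720% = 9.0085%.

9.01%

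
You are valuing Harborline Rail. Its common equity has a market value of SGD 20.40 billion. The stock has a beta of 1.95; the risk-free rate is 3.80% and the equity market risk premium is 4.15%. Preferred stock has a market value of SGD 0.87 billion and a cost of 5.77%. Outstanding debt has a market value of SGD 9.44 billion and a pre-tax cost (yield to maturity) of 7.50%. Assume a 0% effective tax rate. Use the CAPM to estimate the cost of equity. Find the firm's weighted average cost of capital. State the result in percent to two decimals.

10.37%

Cost of equity via CAPM: Re = 3.8% + 1.95 × 4.15% = 11.8925%.
Total capital V = 20.4 + 0.87 + 9.44 = 30.71.
Equity: weight = 20.4/30.71 = 0.6643; cost = 11.8925%.
Preferred: weight = 0.87/30.71 = 0.0283; cost = 5.77%.
Debt: weight = 9.44/30.71 = 0.3074; after-tax cost = 7.5% × (1 − 0%) = 7.5000%.
WACC = 0.6643 × 11.8925% + 0.0283 × 5.7700% + 0.3074 × 7.5000% = 10.3688%.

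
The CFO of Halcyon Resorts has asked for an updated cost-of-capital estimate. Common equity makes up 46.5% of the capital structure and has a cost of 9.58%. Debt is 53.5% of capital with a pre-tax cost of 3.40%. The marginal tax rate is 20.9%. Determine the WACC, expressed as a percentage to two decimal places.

5.89%

After-tax cost of debt = 3.4% × (1 − 20.9%) = 2.6894%.
WACC = 0.465 × 9.5800% + 0.535 × 2.6894% = 5.8935%.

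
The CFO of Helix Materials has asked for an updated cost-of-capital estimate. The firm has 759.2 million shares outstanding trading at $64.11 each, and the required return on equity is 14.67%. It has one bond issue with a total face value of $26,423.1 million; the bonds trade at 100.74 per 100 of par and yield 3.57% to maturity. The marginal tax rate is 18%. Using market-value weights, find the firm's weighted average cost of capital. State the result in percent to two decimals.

Market value of equity E = 64.11 × 759.2m = 48672.312m. Market value of debt D = 26423.1m × 100.74/100 = 26618.63094m.
Total capital V = 48672.312 + 26618.63094 = 75290.94294.
Equity: weight = 48672.312/75290.94294 = 0.6465; cost = 14.67%.
Bonds outstanding: weight = 26618.63094/75290.94294 = 0.3535; after-tax cost = 3.57% × (1 − 18%) = 2.9274%.
WACC = 0.6465 × 14.6700% + 0.3535 × 2.9274% = 10.5185%.

10.52%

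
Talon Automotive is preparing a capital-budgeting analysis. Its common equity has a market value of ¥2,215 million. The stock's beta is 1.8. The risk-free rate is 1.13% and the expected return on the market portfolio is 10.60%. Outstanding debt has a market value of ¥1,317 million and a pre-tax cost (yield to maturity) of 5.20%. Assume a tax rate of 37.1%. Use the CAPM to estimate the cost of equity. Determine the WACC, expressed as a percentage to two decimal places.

12.62%

Market risk premium = 10.6% − 1.13% = 9.47%.
Cost of equity via CAPM: Re = 1.13% + 1.8 × 9.47% = 18.1760%.
Total capital V = 2215 + 1317 = 3532.
Equity: weight = 2215/3532 = 0.6271; cost = 18.176%.
Debt: weight = 1317/3532 = 0.3729; after-tax cost = 5.2% × (1 − 37.1%) = 3.2708%.
WACC = 0.6271 × 18.1760% + 0.3729 × 3.2708% = 12.6182%.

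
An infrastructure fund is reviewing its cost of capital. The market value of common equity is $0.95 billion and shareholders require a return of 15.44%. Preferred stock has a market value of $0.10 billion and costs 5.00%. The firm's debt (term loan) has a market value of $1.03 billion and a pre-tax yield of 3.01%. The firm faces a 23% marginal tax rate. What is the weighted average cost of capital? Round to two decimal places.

Total capital V = 0.95 + 0.1 + 1.03 = 2.08.
Equity: weight = 0.95/2.08 = 0.4567; cost = 15.44%.
Preferred: weight = 0.1/2.08 = 0.0481; cost = 5%.
Term loan: weight = 1.03/2.08 = 0.4952; after-tax cost = 3.01% × (1 − 23%) = 2.3177%.
WACC = 0.4567 × 15.4400% + 0.0481 × 5.0000% + 0.4952 × 2.3177% = 8.4400%.

8.44%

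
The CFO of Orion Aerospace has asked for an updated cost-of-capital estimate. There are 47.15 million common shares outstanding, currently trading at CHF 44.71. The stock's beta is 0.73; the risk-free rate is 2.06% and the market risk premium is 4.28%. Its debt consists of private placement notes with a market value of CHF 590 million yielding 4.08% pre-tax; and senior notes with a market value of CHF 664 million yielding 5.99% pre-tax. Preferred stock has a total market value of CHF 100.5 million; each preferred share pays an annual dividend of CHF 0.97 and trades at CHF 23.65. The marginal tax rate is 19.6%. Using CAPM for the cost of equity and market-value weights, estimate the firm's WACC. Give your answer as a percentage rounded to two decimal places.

4.76%

Cost of equity via CAPM: Re = 2.06% + 0.73 × 4.28% = 5.1844%.
Cost of preferred: Rp = 0.97 / 23.65 = 4.1015%.
Market value of equity E = 44.71 × 47.15m = 2108.0765m.
Total capital V = 2108.0765 + 100.5 + 590 + 664 = 3462.5765.
Equity: weight = 2108.0765/3462.5765 = 0.6088; cost = 5.1844%.
Preferred: weight = 100.5/3462.5765 = 0.0290; cost = 4.1015%.
Private placement notes: weight = 590/3462.5765 = 0.1704; after-tax cost = 4.08% × (1 − 19.6%) = 3.2803%.
Senior notes: weight = 664/3462.5765 = 0.1918; after-tax cost = 5.99% × (1 − 19.6%) = 4.8160%.
WACC = 0.6088 × 5.1844% + 0.0290 × 4.1015% + 0.1704 × 3.2803% + 0.1918 × 4.8160% = 4.7579%.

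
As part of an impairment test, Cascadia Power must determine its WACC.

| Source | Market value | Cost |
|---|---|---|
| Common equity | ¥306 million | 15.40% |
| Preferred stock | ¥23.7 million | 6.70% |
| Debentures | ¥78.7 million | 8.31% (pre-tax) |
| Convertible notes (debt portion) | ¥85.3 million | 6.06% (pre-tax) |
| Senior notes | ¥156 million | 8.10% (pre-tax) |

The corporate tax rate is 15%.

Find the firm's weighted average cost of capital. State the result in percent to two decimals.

Total capital V = 306 + 23.7 + 78.7 + 85.3 + 156 = 649.7.
Equity: weight = 306/649.7 = 0.4710; cost = 15.4%.
Preferred: weight = 23.7/649.7 = 0.0365; cost = 6.7%.
Debentures: weight = 78.7/649.7 = 0.1211; after-tax cost = 8.31% × (1 − 15%) = 7.0635%.
Convertible notes (debt portion): weight = 85.3/649.7 = 0.1313; after-tax cost = 6.06% × (1 − 15%) = 5.1510%.
Senior notes: weight = 156/649.7 = 0.2401; after-tax cost = 8.1% × (1 − 15%) = 6.8850%.
WACC = 0.4710 × 15.4000% + 0.0365 × 6.7000% + 0.1211 × 7.0635% + 0.1313 × 5.1510% + 0.2401 × 6.8850% = 10.6827%.

10.68%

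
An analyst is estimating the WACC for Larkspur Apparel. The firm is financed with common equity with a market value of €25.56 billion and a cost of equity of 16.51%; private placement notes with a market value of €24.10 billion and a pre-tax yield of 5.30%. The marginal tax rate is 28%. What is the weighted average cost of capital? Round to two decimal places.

Total capital V = 25.56 + 24.1 = 49.66.
Equity: weight = 25.56/49.66 = 0.5147; cost = 16.51%.
Private placement notes: weight = 24.1/49.66 = 0.4853; after-tax cost = 5.3% × (1 − 28%) = 3.8160%.
WACC = 0.5147 × 16.5100% + 0.4853 × 3.8160% = 10.3496%.

10.35%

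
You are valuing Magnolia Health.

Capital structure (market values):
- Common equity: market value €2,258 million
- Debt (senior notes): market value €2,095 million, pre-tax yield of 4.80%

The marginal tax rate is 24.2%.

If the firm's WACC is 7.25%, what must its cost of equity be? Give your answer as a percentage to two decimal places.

10.60%

Total capital V = 2258 + 2095 = 4353.
Equity weight = 2258/4353 = 0.5187.
Senior notes weight = 2095/4353 = 0.4813.
Debt contribution = 0.4813 × 4.8% × (1 − 24.2%) = 1.7511%.
Required equity contribution = 7.25% − 1.7511% = 5.4989%.
Re = 5.4989% / 0.5187 = 10.6009%.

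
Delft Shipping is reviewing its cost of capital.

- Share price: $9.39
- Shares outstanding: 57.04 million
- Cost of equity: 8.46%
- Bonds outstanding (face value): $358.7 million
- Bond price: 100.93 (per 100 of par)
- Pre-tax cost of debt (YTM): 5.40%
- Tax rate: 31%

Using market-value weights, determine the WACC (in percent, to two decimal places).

6.55%

Market value of equity E = 9.39 × 57.04m = 535.6056m. Market value of debt D = 358.7m × 100.93/100 = 362.03591m.
Total capital V = 535.6056 + 362.03591 = 897.64151.
Equity: weight = 535.6056/897.64151 = 0.5967; cost = 8.46%.
Bonds outstanding: weight = 362.03591/897.64151 = 0.4033; after-tax cost = 5.4% × (1 − 31%) = 3.7260%.
WACC = 0.5967 × 8.4600% + 0.4033 × 3.7260% = 6.5507%.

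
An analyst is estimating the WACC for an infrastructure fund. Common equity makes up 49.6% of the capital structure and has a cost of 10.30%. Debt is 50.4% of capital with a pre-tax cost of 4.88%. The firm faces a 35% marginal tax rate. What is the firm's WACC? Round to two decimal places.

6.71%

After-tax cost of debt = 4.88% × (1 − 35%) = 3.1720%.
WACC = 0.496 × 10.3000% + 0.504 × 3.1720% = 6.7075%.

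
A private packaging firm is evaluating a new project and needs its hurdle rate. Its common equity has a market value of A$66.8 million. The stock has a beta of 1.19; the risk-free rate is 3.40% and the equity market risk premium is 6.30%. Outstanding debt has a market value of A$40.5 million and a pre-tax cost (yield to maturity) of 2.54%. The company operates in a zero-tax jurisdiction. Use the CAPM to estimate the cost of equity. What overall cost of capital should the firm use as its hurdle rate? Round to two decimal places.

Cost of equity via CAPM: Re = 3.4% + 1.19 × 6.3% = 10.8970%.
Total capital V = 66.8 + 40.5 = 107.3.
Equity: weight = 66.8/107.3 = 0.6226; cost = 10.897%.
Debt: weight = 40.5/107.3 = 0.3774; after-tax cost = 2.54% × (1 − 0%) = 2.5400%.
WACC = 0.6226 × 10.8970% + 0.3774 × 2.5400% = 7.7427%.

7.74%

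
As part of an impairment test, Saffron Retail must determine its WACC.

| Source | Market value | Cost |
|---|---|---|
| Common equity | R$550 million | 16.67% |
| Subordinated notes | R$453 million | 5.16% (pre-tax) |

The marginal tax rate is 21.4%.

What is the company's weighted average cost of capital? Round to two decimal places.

Total capital V = 550 + 453 = 1003.
Equity: weight = 550/1003 = 0.5484; cost = 16.67%.
Subordinated notes: weight = 453/1003 = 0.4516; after-tax cost = 5.16% × (1 − 21.4%) = 4.0558%.
WACC = 0.5484 × 16.6700% + 0.4516 × 4.0558% = 10.9728%.

10.97%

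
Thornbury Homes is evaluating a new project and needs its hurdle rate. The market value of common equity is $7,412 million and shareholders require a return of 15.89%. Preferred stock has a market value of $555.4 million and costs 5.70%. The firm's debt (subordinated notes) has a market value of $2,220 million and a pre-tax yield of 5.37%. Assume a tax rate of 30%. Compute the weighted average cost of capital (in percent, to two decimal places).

Total capital V = 7412 + 555.4 + 2220 = 10187.4.
Equity: weight = 7412/10187.4 = 0.7276; cost = 15.89%.
Preferred: weight = 555.4/10187.4 = 0.0545; cost = 5.7%.
Subordinated notes: weight = 2220/10187.4 = 0.2179; after-tax cost = 5.37% × (1 − 30%) = 3.7590%.
WACC = 0.7276 × 15.8900% + 0.0545 × 5.7000% + 0.2179 × 3.7590% = 12.6909%.

12.69%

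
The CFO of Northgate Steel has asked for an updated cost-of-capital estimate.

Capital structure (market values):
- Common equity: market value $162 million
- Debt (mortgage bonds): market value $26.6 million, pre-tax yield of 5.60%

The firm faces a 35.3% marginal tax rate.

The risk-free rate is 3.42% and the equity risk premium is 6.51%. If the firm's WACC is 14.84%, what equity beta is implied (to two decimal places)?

Total capital V = 162 + 26.6 = 188.6.
Equity weight = 162/188.6 = 0.8590.
Mortgage bonds weight = 26.6/188.6 = 0.1410.
Debt contribution = 0.1410 × 5.6% × (1 − 35.3%) = 0.5110%.
Required equity contribution = 14.84% − 0.5110% = 14.3290%  ⇒  Re = 16.6818%.
CAPM: 16.6818% = 3.42% + β × 6.51%  ⇒  β = 2.0371.

2.04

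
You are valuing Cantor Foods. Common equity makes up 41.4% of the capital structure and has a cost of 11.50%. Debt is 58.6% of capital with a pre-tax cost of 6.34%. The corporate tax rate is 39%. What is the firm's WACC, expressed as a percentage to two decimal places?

After-tax cost of debt = 6.34% × (1 − 39%) = 3.8674%.
WACC = 0.414 × 11.5000% + 0.586 × 3.8674% = 7.0273%.

7.03%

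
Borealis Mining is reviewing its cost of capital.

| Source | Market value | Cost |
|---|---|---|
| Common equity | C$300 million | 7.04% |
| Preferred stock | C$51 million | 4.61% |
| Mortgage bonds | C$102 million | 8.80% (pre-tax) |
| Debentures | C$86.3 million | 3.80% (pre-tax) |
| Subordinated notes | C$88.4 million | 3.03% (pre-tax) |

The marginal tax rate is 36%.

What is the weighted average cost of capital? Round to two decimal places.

5.26%

Total capital V = 300 + 51 + 102 + 86.3 + 88.4 = 627.7.
Equity: weight = 300/627.7 = 0.4779; cost = 7.04%.
Preferred: weight = 51/627.7 = 0.0812; cost = 4.61%.
Mortgage bonds: weight = 102/627.7 = 0.1625; after-tax cost = 8.8% × (1 − 36%) = 5.6320%.
Debentures: weight = 86.3/627.7 = 0.1375; after-tax cost = 3.8% × (1 − 36%) = 2.4320%.
Subordinated notes: weight = 88.4/627.7 = 0.1408; after-tax cost = 3.03% × (1 − 36%) = 1.9392%.
WACC = 0.4779 × 7.0400% + 0.0812 × 4.6100% + 0.1625 × 5.6320% + 0.1375 × 2.4320% + 0.1408 × 1.9392% = 5.2619%.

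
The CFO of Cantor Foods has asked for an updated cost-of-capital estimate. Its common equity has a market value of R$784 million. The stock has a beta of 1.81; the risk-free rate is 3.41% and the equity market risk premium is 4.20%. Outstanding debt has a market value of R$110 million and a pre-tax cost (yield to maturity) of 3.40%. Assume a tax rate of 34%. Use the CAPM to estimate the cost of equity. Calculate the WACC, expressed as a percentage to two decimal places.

Cost of equity via CAPM: Re = 3.41% + 1.81 × 4.2% = 11.0120%.
Total capital V = 784 + 110 = 894.
Equity: weight = 784/894 = 0.8770; cost = 11.012%.
Debt: weight = 110/894 = 0.1230; after-tax cost = 3.4% × (1 − 34%) = 2.2440%.
WACC = 0.8770 × 11.0120% + 0.1230 × 2.2440% = 9.9332%.

9.93%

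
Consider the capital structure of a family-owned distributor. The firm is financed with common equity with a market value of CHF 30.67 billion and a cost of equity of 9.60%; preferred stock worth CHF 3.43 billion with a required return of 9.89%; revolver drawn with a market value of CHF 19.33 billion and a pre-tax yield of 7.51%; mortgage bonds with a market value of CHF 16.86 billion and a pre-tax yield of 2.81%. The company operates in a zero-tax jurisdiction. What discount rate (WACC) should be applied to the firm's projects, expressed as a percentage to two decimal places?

Total capital V = 30.67 + 3.43 + 19.33 + 16.86 = 70.29.
Equity: weight = 30.67/70.29 = 0.4363; cost = 9.6%.
Preferred: weight = 3.43/70.29 = 0.0488; cost = 9.89%.
Revolver drawn: weight = 19.33/70.29 = 0.2750; after-tax cost = 7.51% × (1 − 0%) = 7.5100%.
Mortgage bonds: weight = 16.86/70.29 = 0.2399; after-tax cost = 2.81% × (1 − 0%) = 2.8100%.
WACC = 0.4363 × 9.6000% + 0.0488 × 9.8900% + 0.2750 × 7.5100% + 0.2399 × 2.8100% = 7.4107%.

7.41%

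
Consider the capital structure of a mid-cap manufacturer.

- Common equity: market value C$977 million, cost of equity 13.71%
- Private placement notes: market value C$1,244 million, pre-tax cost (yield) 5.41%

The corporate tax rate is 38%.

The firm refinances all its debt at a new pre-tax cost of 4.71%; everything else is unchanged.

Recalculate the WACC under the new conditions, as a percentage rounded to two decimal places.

After the change:
Total capital V = 977 + 1244 = 2221.
Equity: weight = 977/2221 = 0.4399; cost = 13.71%.
Private placement notes: weight = 1244/2221 = 0.5601; after-tax cost = 4.71% × (1 − 38%) = 2.9202%.
WACC = 0.4399 × 13.7100% + 0.5601 × 2.9202% = 7.6665%.

7.67%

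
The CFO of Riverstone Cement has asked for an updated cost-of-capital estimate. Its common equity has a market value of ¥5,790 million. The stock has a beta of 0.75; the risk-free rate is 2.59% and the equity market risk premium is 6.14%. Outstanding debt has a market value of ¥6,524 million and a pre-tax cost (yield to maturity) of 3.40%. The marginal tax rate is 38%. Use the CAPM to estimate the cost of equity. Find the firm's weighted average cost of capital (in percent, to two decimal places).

4.50%

Cost of equity via CAPM: Re = 2.59% + 0.75 × 6.14% = 7.1950%.
Total capital V = 5790 + 6524 = 12314.
Equity: weight = 5790/12314 = 0.4702; cost = 7.195%.
Debt: weight = 6524/12314 = 0.5298; after-tax cost = 3.4% × (1 − 38%) = 2.1080%.
WACC = 0.4702 × 7.1950% + 0.5298 × 2.1080% = 4.4999%.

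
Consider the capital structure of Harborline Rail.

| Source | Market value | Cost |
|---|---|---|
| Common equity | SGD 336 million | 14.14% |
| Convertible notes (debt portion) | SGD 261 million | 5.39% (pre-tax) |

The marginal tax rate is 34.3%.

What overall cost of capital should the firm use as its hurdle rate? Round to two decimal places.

Total capital V = 336 + 261 = 597.
Equity: weight = 336/597 = 0.5628; cost = 14.14%.
Convertible notes (debt portion): weight = 261/597 = 0.4372; after-tax cost = 5.39% × (1 − 34.3%) = 3.5412%.
WACC = 0.5628 × 14.1400% + 0.4372 × 3.5412% = 9.5064%.

9.51%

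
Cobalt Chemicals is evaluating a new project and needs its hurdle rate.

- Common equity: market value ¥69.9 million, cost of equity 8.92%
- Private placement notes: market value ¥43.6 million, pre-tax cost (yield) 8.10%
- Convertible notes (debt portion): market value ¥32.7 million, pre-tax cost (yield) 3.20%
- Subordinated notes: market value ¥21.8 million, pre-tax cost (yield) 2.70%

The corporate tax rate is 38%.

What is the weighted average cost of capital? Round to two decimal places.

Total capital V = 69.9 + 43.6 + 32.7 + 21.8 = 168.
Equity: weight = 69.9/168 = 0.4161; cost = 8.92%.
Private placement notes: weight = 43.6/168 = 0.2595; after-tax cost = 8.1% × (1 − 38%) = 5.0220%.
Convertible notes (debt portion): weight = 32.7/168 = 0.1946; after-tax cost = 3.2% × (1 − 38%) = 1.9840%.
Subordinated notes: weight = 21.8/168 = 0.1298; after-tax cost = 2.7% × (1 − 38%) = 1.6740%.
WACC = 0.4161 × 8.9200% + 0.2595 × 5.0220% + 0.1946 × 1.9840% + 0.1298 × 1.6740% = 5.6181%.

5.62%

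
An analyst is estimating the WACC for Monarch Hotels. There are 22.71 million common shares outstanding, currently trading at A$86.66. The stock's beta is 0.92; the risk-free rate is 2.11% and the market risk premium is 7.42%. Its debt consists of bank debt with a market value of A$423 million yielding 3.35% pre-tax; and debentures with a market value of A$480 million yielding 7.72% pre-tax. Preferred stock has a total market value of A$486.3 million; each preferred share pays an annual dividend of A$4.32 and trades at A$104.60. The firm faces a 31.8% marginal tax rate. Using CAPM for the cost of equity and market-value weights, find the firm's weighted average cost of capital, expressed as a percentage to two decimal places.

6.88%

Cost of equity via CAPM: Re = 2.11% + 0.92 × 7.42% = 8.9364%.
Cost of preferred: Rp = 4.32 / 104.6 = 4.1300%.
Market value of equity E = 86.66 × 22.71m = 1968.0486m.
Total capital V = 1968.0486 + 486.3 + 423 + 480 = 3357.3486.
Equity: weight = 1968.0486/3357.3486 = 0.5862; cost = 8.9364%.
Preferred: weight = 486.3/3357.3486 = 0.1448; cost = 4.13%.
Bank debt: weight = 423/3357.3486 = 0.1260; after-tax cost = 3.35% × (1 − 31.8%) = 2.2847%.
Debentures: weight = 480/3357.3486 = 0.1430; after-tax cost = 7.72% × (1 − 31.8%) = 5.2650%.
WACC = 0.5862 × 8.9364% + 0.1448 × 4.1300% + 0.1260 × 2.2847% + 0.1430 × 5.2650% = 6.8773%.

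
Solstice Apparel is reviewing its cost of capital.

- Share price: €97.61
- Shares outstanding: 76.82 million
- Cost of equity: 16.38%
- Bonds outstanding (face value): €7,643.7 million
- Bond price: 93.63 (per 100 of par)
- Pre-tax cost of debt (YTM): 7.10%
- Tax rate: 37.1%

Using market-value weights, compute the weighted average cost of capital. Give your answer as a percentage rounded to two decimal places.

Market value of equity E = 97.61 × 76.82m = 7498.4002m. Market value of debt D = 7643.7m × 93.63/100 = 7156.79631m.
Total capital V = 7498.4002 + 7156.79631 = 14655.19651.
Equity: weight = 7498.4002/14655.19651 = 0.5117; cost = 16.38%.
Bonds outstanding: weight = 7156.79631/14655.19651 = 0.4883; after-tax cost = 7.1% × (1 − 37.1%) = 4.4659%.
WACC = 0.5117 × 16.3800% + 0.4883 × 4.4659% = 10.5618%.

10.56%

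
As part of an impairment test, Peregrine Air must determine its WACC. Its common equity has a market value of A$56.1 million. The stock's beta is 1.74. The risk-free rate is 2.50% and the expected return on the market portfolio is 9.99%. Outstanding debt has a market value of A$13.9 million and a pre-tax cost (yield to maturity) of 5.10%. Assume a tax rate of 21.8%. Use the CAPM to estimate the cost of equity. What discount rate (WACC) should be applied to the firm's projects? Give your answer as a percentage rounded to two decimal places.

13.24%

Market risk premium = 9.99% − 2.5% = 7.49%.
Cost of equity via CAPM: Re = 2.5% + 1.74 × 7.49% = 15.5326%.
Total capital V = 56.1 + 13.9 = 70.
Equity: weight = 56.1/70 = 0.8014; cost = 15.5326%.
Debt: weight = 13.9/70 = 0.1986; after-tax cost = 5.1% × (1 − 21.8%) = 3.9882%.
WACC = 0.8014 × 15.5326% + 0.1986 × 3.9882% = 13.2402%.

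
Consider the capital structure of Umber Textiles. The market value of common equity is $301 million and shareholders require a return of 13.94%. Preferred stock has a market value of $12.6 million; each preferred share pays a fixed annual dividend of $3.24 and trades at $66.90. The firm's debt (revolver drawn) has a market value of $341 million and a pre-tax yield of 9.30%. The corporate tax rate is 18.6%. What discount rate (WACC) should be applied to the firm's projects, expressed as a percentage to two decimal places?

10.45%

Cost of preferred: Rp = 3.24 / 66.9 = 4.8430%.
Total capital V = 301 + 12.6 + 341 = 654.6.
Equity: weight = 301/654.6 = 0.4598; cost = 13.94%.
Preferred: weight = 12.6/654.6 = 0.0192; cost = 4.843%.
Revolver drawn: weight = 341/654.6 = 0.5209; after-tax cost = 9.3% × (1 − 18.6%) = 7.5702%.
WACC = 0.4598 × 13.9400% + 0.0192 × 4.8430% + 0.5209 × 7.5702% = 10.4467%.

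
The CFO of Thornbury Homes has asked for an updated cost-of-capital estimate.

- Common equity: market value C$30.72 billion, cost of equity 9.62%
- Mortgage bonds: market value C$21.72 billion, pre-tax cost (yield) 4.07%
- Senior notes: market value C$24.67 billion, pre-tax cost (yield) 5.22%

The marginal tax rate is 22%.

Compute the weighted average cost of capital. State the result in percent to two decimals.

6.03%

Total capital V = 30.72 + 21.72 + 24.67 = 77.11.
Equity: weight = 30.72/77.11 = 0.3984; cost = 9.62%.
Mortgage bonds: weight = 21.72/77.11 = 0.2817; after-tax cost = 4.07% × (1 − 22%) = 3.1746%.
Senior notes: weight = 24.67/77.11 = 0.3199; after-tax cost = 5.22% × (1 − 22%) = 4.0716%.
WACC = 0.3984 × 9.6200% + 0.2817 × 3.1746% + 0.3199 × 4.0716% = 6.0294%.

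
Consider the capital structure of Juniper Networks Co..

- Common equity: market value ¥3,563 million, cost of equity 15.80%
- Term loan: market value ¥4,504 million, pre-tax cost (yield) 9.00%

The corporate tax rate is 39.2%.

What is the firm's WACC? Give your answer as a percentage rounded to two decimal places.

10.03%

Total capital V = 3563 + 4504 = 8067.
Equity: weight = 3563/8067 = 0.4417; cost = 15.8%.
Term loan: weight = 4504/8067 = 0.5583; after-tax cost = 9% × (1 − 39.2%) = 5.4720%.
WACC = 0.4417 × 15.8000% + 0.5583 × 5.4720% = 10.0336%.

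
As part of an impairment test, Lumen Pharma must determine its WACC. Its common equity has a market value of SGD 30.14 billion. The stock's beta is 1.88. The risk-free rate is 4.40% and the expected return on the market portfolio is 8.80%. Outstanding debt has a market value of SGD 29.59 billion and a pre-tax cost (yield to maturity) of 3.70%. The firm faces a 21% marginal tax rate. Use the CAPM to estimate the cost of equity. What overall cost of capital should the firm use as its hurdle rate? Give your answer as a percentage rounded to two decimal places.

Market risk premium = 8.8% − 4.4% = 4.4%.
Cost of equity via CAPM: Re = 4.4% + 1.88 × 4.4% = 12.6720%.
Total capital V = 30.14 + 29.59 = 59.73.
Equity: weight = 30.14/59.73 = 0.5046; cost = 12.672%.
Debt: weight = 29.59/59.73 = 0.4954; after-tax cost = 3.7% × (1 − 21%) = 2.9230%.
WACC = 0.5046 × 12.6720% + 0.4954 × 2.9230% = 7.8424%.

7.84%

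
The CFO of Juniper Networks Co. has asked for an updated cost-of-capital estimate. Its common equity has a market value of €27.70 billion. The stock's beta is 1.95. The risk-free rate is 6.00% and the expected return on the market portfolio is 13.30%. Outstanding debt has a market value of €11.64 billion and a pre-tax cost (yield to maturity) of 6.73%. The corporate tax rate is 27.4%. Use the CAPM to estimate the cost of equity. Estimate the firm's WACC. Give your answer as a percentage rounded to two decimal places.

Market risk premium = 13.3% − 6.0% = 7.3%.
Cost of equity via CAPM: Re = 6.0% + 1.95 × 7.3% = 20.2350%.
Total capital V = 27.7 + 11.64 = 39.34.
Equity: weight = 27.7/39.34 = 0.7041; cost = 20.235%.
Debt: weight = 11.64/39.34 = 0.2959; after-tax cost = 6.73% × (1 − 27.4%) = 4.8860%.
WACC = 0.7041 × 20.2350% + 0.2959 × 4.8860% = 15.6935%.

15.69%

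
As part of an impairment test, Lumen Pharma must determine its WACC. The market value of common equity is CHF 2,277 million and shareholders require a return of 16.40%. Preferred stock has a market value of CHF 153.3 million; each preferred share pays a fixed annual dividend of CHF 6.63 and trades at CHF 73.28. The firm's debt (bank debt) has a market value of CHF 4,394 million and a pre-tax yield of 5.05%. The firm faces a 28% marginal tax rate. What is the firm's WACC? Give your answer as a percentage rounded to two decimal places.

8.02%

Cost of preferred: Rp = 6.63 / 73.28 = 9.0475%.
Total capital V = 2277 + 153.3 + 4394 = 6824.3.
Equity: weight = 2277/6824.3 = 0.3337; cost = 16.4%.
Preferred: weight = 153.3/6824.3 = 0.0225; cost = 9.0475%.
Bank debt: weight = 4394/6824.3 = 0.6439; after-tax cost = 5.05% × (1 − 28%) = 3.6360%.
WACC = 0.3337 × 16.4000% + 0.0225 × 9.0475% + 0.6439 × 3.6360% = 8.0164%.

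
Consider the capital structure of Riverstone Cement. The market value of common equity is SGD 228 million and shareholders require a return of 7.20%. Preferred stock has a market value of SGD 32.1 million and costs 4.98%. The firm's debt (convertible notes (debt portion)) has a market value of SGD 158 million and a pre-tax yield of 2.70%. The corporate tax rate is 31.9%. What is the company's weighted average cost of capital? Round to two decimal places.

5.00%

Total capital V = 228 + 32.1 + 158 = 418.1.
Equity: weight = 228/418.1 = 0.5453; cost = 7.2%.
Preferred: weight = 32.1/418.1 = 0.0768; cost = 4.98%.
Convertible notes (debt portion): weight = 158/418.1 = 0.3779; after-tax cost = 2.7% × (1 − 31.9%) = 1.8387%.
WACC = 0.5453 × 7.2000% + 0.0768 × 4.9800% + 0.3779 × 1.8387% = 5.0035%.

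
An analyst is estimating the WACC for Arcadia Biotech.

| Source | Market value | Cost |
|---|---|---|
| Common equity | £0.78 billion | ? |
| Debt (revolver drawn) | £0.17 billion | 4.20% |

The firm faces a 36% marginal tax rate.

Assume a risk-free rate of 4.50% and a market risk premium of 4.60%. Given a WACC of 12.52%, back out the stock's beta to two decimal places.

2.21

Total capital V = 0.78 + 0.17 = 0.95.
Equity weight = 0.78/0.95 = 0.8211.
Revolver drawn weight = 0.17/0.95 = 0.1789.
Debt contribution = 0.1789 × 4.2% × (1 − 36%) = 0.4810%.
Required equity contribution = 12.52% − 0.4810% = 12.0390%  ⇒  Re = 14.6629%.
CAPM: 14.6629% = 4.5% + β × 4.6%  ⇒  β = 2.2093.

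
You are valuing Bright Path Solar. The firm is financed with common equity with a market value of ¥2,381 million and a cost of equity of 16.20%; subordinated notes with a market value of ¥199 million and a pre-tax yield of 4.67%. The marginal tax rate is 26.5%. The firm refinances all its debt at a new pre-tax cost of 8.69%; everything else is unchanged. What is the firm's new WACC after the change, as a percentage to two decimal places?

After the change:
Total capital V = 2381 + 199 = 2580.
Equity: weight = 2381/2580 = 0.9229; cost = 16.2%.
Subordinated notes: weight = 199/2580 = 0.0771; after-tax cost = 8.69% × (1 − 26.5%) = 6.3871%.
WACC = 0.9229 × 16.2000% + 0.0771 × 6.3871% = 15.4431%.

15.44%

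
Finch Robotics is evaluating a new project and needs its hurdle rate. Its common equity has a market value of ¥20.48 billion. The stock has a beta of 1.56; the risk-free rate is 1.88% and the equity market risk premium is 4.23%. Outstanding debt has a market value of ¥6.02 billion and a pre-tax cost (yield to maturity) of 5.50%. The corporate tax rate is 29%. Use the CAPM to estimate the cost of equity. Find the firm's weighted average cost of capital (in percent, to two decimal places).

7.44%

Cost of equity via CAPM: Re = 1.88% + 1.56 × 4.23% = 8.4788%.
Total capital V = 20.48 + 6.02 = 26.5.
Equity: weight = 20.48/26.5 = 0.7728; cost = 8.4788%.
Debt: weight = 6.02/26.5 = 0.2272; after-tax cost = 5.5% × (1 − 29%) = 3.9050%.
WACC = 0.7728 × 8.4788% + 0.2272 × 3.9050% = 7.4398%.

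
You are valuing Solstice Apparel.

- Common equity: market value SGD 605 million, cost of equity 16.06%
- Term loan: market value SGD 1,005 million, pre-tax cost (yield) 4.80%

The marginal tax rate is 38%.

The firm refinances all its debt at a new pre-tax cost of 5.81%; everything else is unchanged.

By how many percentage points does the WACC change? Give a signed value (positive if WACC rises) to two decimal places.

+0.39 pp

Current WACC:
Total capital V = 605 + 1005 = 1610.
Equity: weight = 605/1610 = 0.3758; cost = 16.06%.
Term loan: weight = 1005/1610 = 0.6242; after-tax cost = 4.8% × (1 − 38%) = 2.9760%.
WACC = 0.3758 × 16.0600% + 0.6242 × 2.9760% = 7.8927%.
After the change:
Total capital V = 605 + 1005 = 1610.
Equity: weight = 605/1610 = 0.3758; cost = 16.06%.
Term loan: weight = 1005/1610 = 0.6242; after-tax cost = 5.81% × (1 − 38%) = 3.6022%.
WACC = 0.3758 × 16.0600% + 0.6242 × 3.6022% = 8.2835%.
Change in WACC = 8.2835% − 7.8927% = 0.3909 pp.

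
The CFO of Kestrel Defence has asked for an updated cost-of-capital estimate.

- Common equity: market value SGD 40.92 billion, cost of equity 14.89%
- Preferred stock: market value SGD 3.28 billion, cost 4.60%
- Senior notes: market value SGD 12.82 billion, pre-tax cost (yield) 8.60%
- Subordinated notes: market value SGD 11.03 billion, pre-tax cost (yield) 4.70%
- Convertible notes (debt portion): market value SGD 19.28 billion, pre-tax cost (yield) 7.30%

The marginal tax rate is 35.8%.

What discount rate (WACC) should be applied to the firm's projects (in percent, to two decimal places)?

9.38%

Total capital V = 40.92 + 3.28 + 12.82 + 11.03 + 19.28 = 87.33.
Equity: weight = 40.92/87.33 = 0.4686; cost = 14.89%.
Preferred: weight = 3.28/87.33 = 0.0376; cost = 4.6%.
Senior notes: weight = 12.82/87.33 = 0.1468; after-tax cost = 8.6% × (1 − 35.8%) = 5.5212%.
Subordinated notes: weight = 11.03/87.33 = 0.1263; after-tax cost = 4.7% × (1 − 35.8%) = 3.0174%.
Convertible notes (debt portion): weight = 19.28/87.33 = 0.2208; after-tax cost = 7.3% × (1 − 35.8%) = 4.6866%.
WACC = 0.4686 × 14.8900% + 0.0376 × 4.6000% + 0.1468 × 5.5212% + 0.1263 × 3.0174% + 0.2208 × 4.6866% = 9.3760%.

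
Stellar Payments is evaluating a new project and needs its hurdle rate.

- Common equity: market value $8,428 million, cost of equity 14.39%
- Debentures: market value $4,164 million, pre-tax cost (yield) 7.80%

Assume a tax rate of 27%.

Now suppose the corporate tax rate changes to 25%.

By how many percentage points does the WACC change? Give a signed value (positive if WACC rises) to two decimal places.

+0.05 pp

Current WACC:
Total capital V = 8428 + 4164 = 12592.
Equity: weight = 8428/12592 = 0.6693; cost = 14.39%.
Debentures: weight = 4164/12592 = 0.3307; after-tax cost = 7.8% × (1 − 27%) = 5.6940%.
WACC = 0.6693 × 14.3900% + 0.3307 × 5.6940% = 11.5144%.
After the change:
Total capital V = 8428 + 4164 = 12592.
Equity: weight = 8428/12592 = 0.6693; cost = 14.39%.
Debentures: weight = 4164/12592 = 0.3307; after-tax cost = 7.8% × (1 − 25%) = 5.8500%.
WACC = 0.6693 × 14.3900% + 0.3307 × 5.8500% = 11.5659%.
Change in WACC = 11.5659% − 11.5144% = 0.0516 pp.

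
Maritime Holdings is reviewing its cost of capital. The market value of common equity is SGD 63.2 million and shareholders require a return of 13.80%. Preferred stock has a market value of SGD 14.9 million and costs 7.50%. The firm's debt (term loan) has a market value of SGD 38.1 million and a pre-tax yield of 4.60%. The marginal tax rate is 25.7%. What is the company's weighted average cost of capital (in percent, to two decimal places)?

9.59%

Total capital V = 63.2 + 14.9 + 38.1 = 116.2.
Equity: weight = 63.2/116.2 = 0.5439; cost = 13.8%.
Preferred: weight = 14.9/116.2 = 0.1282; cost = 7.5%.
Term loan: weight = 38.1/116.2 = 0.3279; after-tax cost = 4.6% × (1 − 25.7%) = 3.4178%.
WACC = 0.5439 × 13.8000% + 0.1282 × 7.5000% + 0.3279 × 3.4178% = 9.5880%.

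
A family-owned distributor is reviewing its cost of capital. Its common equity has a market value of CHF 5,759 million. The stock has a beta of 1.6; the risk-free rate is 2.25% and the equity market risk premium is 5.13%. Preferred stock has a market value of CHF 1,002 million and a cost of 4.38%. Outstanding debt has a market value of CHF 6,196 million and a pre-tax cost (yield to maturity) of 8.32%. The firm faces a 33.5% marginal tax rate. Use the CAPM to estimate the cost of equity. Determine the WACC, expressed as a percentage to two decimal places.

Cost of equity via CAPM: Re = 2.25% + 1.6 × 5.13% = 10.4580%.
Total capital V = 5759 + 1002 + 6196 = 12957.
Equity: weight = 5759/12957 = 0.4445; cost = 10.458%.
Preferred: weight = 1002/12957 = 0.0773; cost = 4.38%.
Debt: weight = 6196/12957 = 0.4782; after-tax cost = 8.32% × (1 − 33.5%) = 5.5328%.
WACC = 0.4445 × 10.4580% + 0.0773 × 4.3800% + 0.4782 × 5.5328% = 7.6328%.

7.63%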